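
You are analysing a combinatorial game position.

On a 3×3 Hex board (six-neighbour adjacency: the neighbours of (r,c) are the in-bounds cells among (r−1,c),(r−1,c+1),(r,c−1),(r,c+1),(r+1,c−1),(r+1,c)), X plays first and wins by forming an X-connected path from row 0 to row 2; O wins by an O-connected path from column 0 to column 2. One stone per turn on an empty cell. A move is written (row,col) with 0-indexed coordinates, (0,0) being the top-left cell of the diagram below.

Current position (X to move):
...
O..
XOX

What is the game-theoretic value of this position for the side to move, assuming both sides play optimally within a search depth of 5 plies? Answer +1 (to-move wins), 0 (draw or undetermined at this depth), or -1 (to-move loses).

value(.../O../XOX, X) = +1

ply 1, X at .../O../XOX | (0,0)=-1→X../O../XOX; (0,1)=-1→.X./O../XOX; (0,2)=+1→..X/O../XOX*; (1,1)=+1→.../OX./XOX; (1,2)=-1→.../O.X/XOX
ply 2, O at ..X/O../XOX | (0,0)=-1→O.X/O../XOX*; (0,1)=-1→.OX/O../XOX; (1,1)=-1→..X/OO./XOX; (1,2)=-1→..X/O.O/XOX
ply 3, X at O.X/O../XOX | (0,1)=+1→OXX/O../XOX*; (1,1)=+1→O.X/OX./XOX; (1,2)=+1→O.X/O.X/XOX
ply 4, O at OXX/O../XOX | (1,1)=-1→OXX/OO./XOX*; (1,2)=-1→OXX/O.O/XOX
ply 5, X at OXX/OO./XOX | (1,2)=+1→OXX/OOX/XOX*
ply 6: OXX/OOX/XOX is terminal -1 (O); from .../O../XOX depth 5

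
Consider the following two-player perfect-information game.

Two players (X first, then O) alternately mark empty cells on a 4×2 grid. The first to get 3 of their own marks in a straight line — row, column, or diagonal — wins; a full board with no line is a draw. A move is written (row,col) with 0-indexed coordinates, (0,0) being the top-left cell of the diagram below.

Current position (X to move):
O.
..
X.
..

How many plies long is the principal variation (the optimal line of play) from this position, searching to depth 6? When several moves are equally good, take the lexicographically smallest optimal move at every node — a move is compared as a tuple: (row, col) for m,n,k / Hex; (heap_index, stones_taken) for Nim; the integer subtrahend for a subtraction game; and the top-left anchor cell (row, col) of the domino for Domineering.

PV length from [O./../X./..]: 6 plies

[O./../X./..] X move#1: (0,1):+0/OX/../X./..*, (1,0):+0/O./X./X./.., (1,1):+0/O./.X/X./.., (2,1):+0/O./../XX/.., (3,0):+0/O./../X./X., (3,1):+0/O./../X./.X
[OX/../X./..] O move#2: (1,0):+0/OX/O./X./..*, (1,1):+0/OX/.O/X./.., (2,1):+0/OX/../XO/.., (3,0):+0/OX/../X./O., (3,1):+0/OX/../X./.O
[OX/O./X./..] X move#3: (1,1):+0/OX/OX/X./..*, (2,1):+0/OX/O./XX/.., (3,0):+0/OX/O./X./X., (3,1):+0/OX/O./X./.X
[OX/OX/X./..] O move#4: (2,1):+0/OX/OX/XO/..*, (3,0):-1/OX/OX/X./O., (3,1):-1/OX/OX/X./.O
[OX/OX/XO/..] X move#5: (3,0):+0/OX/OX/XO/X.*, (3,1):+0/OX/OX/XO/.X
[OX/OX/XO/X.] O move#6: (3,1):+0/OX/OX/XO/XO*
[OX/OX/XO/XO] end (terminal +0, X#7); searched O./../X./.. to 6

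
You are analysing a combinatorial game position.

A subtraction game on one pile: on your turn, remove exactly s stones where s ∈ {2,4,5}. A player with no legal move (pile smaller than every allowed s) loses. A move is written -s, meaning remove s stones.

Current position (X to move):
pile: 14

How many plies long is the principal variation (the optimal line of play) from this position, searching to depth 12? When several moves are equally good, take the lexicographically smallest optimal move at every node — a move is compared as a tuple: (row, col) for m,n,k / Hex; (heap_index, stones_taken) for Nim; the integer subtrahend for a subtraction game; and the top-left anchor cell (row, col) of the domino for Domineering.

ply 1, X at 14 | -2=-1→12*; -4=-1→10; -5=-1→9
ply 2, O at 12 | -2=-1→10; -4=+1→8*; -5=+1→7
ply 3, X at 8 | -2=-1→6*; -4=-1→4; -5=-1→3
ply 4, O at 6 | -2=-1→4; -4=-1→2; -5=+1→1*
ply 5: 1 is terminal -1 (X); from 14 depth 12

PV length from [14]: 4 plies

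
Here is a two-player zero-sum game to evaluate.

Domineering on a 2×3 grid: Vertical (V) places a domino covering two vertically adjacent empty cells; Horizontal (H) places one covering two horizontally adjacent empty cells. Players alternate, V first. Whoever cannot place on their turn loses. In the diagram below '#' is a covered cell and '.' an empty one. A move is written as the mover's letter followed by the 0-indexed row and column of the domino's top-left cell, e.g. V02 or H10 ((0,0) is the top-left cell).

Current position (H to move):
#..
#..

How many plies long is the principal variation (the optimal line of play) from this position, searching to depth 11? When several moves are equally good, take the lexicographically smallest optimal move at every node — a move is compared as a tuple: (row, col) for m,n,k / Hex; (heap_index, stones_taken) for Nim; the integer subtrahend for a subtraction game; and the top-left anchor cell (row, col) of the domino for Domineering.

p1 H@[#../#..]: H01[###/#..]+1* H11[#../###]+1
p2 V@[###/#..] terminal -1; root [#../#..] d11

PV length from [#../#..]: 1 ply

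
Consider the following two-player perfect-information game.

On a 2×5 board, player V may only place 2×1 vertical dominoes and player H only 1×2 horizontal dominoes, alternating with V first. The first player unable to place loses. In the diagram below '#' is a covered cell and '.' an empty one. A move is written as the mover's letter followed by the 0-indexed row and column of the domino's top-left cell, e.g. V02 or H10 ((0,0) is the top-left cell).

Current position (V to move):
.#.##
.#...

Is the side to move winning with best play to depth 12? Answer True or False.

p1 V@[.#.##/.#...]: V00[##.##/##...]-1 V02[.####/.##..]+1*
p2 H@[.####/.##..]: H13[.####/.####]-1*
p3 V@[.####/.####]: V00[#####/#####]+1*
p4 H@[#####/#####] terminal -1; root [.#.##/.#...] d12

V winning at [.#.##/.#...]: True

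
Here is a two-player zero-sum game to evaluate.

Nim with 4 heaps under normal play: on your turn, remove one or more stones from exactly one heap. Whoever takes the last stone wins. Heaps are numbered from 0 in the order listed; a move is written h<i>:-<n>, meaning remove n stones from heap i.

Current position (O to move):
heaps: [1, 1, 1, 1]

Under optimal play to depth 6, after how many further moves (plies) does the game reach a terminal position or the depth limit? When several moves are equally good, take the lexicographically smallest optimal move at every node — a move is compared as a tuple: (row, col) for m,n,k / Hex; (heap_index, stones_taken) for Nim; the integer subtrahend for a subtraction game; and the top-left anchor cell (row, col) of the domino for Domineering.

p1 O@[(1,1,1,1)]: h0:-1[(0,1,1,1)]-1* h1:-1[(1,0,1,1)]-1 h2:-1[(1,1,0,1)]-1 h3:-1[(1,1,1,0)]-1
p2 X@[(0,1,1,1)]: h1:-1[(0,0,1,1)]+1* h2:-1[(0,1,0,1)]+1 h3:-1[(0,1,1,0)]+1
p3 O@[(0,0,1,1)]: h2:-1[(0,0,0,1)]-1* h3:-1[(0,0,1,0)]-1
p4 X@[(0,0,0,1)]: h3:-1[(0,0,0,0)]+1*
p5 O@[(0,0,0,0)] terminal -1; root [(1,1,1,1)] d6

PV length from [(1,1,1,1)]: 4 plies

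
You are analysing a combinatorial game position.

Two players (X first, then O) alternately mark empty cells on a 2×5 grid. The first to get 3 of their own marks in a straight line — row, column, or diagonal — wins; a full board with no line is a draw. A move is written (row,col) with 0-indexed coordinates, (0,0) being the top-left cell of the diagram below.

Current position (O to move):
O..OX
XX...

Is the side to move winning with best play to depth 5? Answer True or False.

[O..OX/XX...] O move#1: (0,1):-1/OO.OX/XX..., (0,2):-1/O.OOX/XX..., (1,2):+0/O..OX/XXO..*, (1,3):-1/O..OX/XX.O., (1,4):-1/O..OX/XX..O
[O..OX/XXO..] X move#2: (0,1):+0/OX.OX/XXO..*, (0,2):+0/O.XOX/XXO.., (1,3):+0/O..OX/XXOX., (1,4):+0/O..OX/XXO.X
[OX.OX/XXO..] O move#3: (0,2):+0/OXOOX/XXO..*, (1,3):+0/OX.OX/XXOO., (1,4):+0/OX.OX/XXO.O
[OXOOX/XXO..] X move#4: (1,3):+0/OXOOX/XXOX.*, (1,4):+0/OXOOX/XXO.X
[OXOOX/XXOX.] O move#5: (1,4):+0/OXOOX/XXOXO*
[OXOOX/XXOXO] end (terminal +0, X#6); searched O..OX/XX... to 5

O winning at [O..OX/XX...]: False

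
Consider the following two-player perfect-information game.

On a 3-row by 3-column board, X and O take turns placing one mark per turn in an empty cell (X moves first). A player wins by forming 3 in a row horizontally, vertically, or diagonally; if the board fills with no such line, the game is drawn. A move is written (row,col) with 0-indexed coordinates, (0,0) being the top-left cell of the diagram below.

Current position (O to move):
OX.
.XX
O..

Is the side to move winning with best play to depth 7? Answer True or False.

O winning at [OX./.XX/O..]: True

ply 1, O at OX./.XX/O.. | (0,2)=-1→OXO/.XX/O..; (1,0)=+1→OX./OXX/O..*; (2,1)=-1→OX./.XX/OO.; (2,2)=-1→OX./.XX/O.O
ply 2: OX./OXX/O.. is terminal -1 (X); from OX./.XX/O.. depth 7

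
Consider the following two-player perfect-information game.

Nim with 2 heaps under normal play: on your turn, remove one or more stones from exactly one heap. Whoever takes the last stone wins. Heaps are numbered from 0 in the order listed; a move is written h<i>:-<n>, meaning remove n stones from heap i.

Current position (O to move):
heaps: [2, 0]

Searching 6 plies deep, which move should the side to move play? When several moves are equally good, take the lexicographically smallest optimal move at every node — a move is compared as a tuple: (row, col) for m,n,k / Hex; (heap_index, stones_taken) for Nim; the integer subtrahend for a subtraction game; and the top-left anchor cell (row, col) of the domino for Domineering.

ply 1, O at (2,0) | h0:-1=-1→(1,0); h0:-2=+1→(0,0)*
ply 2: (0,0) is terminal -1 (X); from (2,0) depth 6

O's best at [(2,0)]: h0:-2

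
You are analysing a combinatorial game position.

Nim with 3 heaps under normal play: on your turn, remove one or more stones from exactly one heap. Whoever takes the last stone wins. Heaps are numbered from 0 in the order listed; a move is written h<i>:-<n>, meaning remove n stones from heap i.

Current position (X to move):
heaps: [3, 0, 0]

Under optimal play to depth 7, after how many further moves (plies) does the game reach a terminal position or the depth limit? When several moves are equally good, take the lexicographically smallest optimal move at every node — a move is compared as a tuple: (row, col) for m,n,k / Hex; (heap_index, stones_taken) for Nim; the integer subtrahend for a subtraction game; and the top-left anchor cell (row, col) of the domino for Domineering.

PV length from [(3,0,0)]: 1 ply

[(3,0,0)] X move#1: h0:-1:-1/(2,0,0), h0:-2:-1/(1,0,0), h0:-3:+1/(0,0,0)*
[(0,0,0)] end (terminal -1, O#2); searched (3,0,0) to 7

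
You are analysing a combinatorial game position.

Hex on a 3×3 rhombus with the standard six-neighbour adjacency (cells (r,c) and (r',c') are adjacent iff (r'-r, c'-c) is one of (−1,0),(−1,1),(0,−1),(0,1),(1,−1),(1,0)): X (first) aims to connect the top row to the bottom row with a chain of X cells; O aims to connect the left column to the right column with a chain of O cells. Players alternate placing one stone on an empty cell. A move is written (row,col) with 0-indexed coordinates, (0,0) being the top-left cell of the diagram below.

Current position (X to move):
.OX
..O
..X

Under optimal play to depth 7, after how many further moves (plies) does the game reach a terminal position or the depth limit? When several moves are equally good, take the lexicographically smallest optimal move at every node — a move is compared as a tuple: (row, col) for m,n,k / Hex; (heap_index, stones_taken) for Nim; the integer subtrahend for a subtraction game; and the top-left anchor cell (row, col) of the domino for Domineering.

PV length from [.OX/..O/..X]: 5 plies

p1 X@[.OX/..O/..X]: (0,0)[XOX/..O/..X]-1 (1,0)[.OX/X.O/..X]-1 (1,1)[.OX/.XO/..X]+1* (2,0)[.OX/..O/X.X]-1 (2,1)[.OX/..O/.XX]-1
p2 O@[.OX/.XO/..X]: (0,0)[OOX/.XO/..X]-1* (1,0)[.OX/OXO/..X]-1 (2,0)[.OX/.XO/O.X]-1 (2,1)[.OX/.XO/.OX]-1
p3 X@[OOX/.XO/..X]: (1,0)[OOX/XXO/..X]+1* (2,0)[OOX/.XO/X.X]+1 (2,1)[OOX/.XO/.XX]+1
p4 O@[OOX/XXO/..X]: (2,0)[OOX/XXO/O.X]-1* (2,1)[OOX/XXO/.OX]-1
p5 X@[OOX/XXO/O.X]: (2,1)[OOX/XXO/OXX]+1*
p6 O@[OOX/XXO/OXX] terminal -1; root [.OX/..O/..X] d7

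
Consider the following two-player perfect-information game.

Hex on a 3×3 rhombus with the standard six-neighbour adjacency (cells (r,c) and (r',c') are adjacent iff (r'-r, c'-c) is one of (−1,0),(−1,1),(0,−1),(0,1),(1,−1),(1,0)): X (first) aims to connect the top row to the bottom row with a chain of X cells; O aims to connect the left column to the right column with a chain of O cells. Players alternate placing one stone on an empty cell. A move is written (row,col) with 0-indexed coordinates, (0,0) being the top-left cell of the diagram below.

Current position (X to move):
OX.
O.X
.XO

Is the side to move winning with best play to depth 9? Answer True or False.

X winning at [OX./O.X/.XO]: True

[OX./O.X/.XO] X move#1: (0,2):+1/OXX/O.X/.XO*, (1,1):+1/OX./OXX/.XO, (2,0):+1/OX./O.X/XXO
[OXX/O.X/.XO] end (terminal -1, O#2); searched OX./O.X/.XO to 9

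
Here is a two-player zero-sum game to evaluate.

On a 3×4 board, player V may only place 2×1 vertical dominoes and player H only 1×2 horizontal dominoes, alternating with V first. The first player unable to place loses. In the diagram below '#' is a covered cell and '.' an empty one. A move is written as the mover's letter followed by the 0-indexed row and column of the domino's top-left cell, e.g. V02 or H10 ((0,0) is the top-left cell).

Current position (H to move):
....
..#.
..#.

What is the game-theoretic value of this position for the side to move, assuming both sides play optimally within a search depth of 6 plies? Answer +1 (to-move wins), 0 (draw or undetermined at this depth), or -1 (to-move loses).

value(..../..#./..#., H) = +1

ply 1, H at ..../..#./..#. | H00=-1→##../..#./..#.; H01=-1→.##./..#./..#.; H02=-1→..##/..#./..#.; H10=+1→..../###./..#.*; H20=-1→..../..#./###.
ply 2, V at ..../###./..#. | V03=-1→...#/####/..#.*; V13=-1→..../####/..##
ply 3, H at ...#/####/..#. | H00=+1→##.#/####/..#.*; H01=+1→.###/####/..#.; H20=+1→...#/####/###.
ply 4: ##.#/####/..#. is terminal -1 (V); from ..../..#./..#. depth 6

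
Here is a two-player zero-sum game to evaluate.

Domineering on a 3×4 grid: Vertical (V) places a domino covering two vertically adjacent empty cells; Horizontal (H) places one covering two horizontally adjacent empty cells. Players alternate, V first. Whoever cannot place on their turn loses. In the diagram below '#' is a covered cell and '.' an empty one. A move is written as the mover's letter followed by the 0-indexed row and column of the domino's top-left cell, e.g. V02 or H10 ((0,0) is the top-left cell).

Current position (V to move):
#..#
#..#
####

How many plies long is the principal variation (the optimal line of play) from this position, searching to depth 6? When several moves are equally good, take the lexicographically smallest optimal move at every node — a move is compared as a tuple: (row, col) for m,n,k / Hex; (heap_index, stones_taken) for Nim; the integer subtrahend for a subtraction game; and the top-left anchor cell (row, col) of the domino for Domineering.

PV length from [#..#/#..#/####]: 1 ply

[#..#/#..#/####] V move#1: V01:+1/##.#/##.#/####*, V02:+1/#.##/#.##/####
[##.#/##.#/####] end (terminal -1, H#2); searched #..#/#..#/#### to 6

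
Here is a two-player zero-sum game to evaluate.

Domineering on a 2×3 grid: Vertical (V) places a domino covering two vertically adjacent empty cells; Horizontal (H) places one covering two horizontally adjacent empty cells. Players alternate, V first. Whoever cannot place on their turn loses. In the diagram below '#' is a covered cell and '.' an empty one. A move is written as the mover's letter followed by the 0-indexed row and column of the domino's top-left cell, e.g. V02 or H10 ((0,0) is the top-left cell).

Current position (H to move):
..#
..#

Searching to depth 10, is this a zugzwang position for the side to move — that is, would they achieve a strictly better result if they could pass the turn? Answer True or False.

p1 H@[..#/..#]: H00[###/..#]+1* H10[..#/###]+1
p2 V@[###/..#] terminal -1; root [..#/..#] d10
suppose H passes — search the same position with V to move:
pass> p1 V@[..#/..#]: V00[#.#/#.#]+1* V01[.##/.##]+1
pass> p2 H@[#.#/#.#] terminal -1; root [..#/..#] d10
for H: play +1, pass -1

zugzwang(..#/..#, H) = False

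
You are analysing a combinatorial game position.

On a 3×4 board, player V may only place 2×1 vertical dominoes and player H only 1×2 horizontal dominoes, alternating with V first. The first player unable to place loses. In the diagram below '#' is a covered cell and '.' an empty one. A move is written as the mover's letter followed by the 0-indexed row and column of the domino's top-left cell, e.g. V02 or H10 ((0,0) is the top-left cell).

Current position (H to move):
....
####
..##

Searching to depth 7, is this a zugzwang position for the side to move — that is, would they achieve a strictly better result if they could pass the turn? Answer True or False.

[..../####/..##] H move#1: H00:+1/##../####/..##*, H01:+1/.##./####/..##, H02:+1/..##/####/..##, H20:+1/..../####/####
[##../####/..##] end (terminal -1, V#2); searched ..../####/..## to 7
suppose H passes — search the same position with V to move:
pass> [..../####/..##] end (terminal -1, V#1); searched ..../####/..## to 7
for H: play +1, pass +1

zugzwang(..../####/..##, H) = False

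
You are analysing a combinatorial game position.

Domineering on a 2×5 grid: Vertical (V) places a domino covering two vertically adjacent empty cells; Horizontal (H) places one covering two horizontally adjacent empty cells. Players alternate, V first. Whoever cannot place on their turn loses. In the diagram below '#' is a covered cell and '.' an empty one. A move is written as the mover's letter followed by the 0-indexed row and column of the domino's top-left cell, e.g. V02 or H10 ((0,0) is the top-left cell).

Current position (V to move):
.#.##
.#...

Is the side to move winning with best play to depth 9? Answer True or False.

V winning at [.#.##/.#...]: True

[.#.##/.#...] V move#1: V00:-1/##.##/##..., V02:+1/.####/.##..*
[.####/.##..] H move#2: H13:-1/.####/.####*
[.####/.####] V move#3: V00:+1/#####/#####*
[#####/#####] end (terminal -1, H#4); searched .#.##/.#... to 9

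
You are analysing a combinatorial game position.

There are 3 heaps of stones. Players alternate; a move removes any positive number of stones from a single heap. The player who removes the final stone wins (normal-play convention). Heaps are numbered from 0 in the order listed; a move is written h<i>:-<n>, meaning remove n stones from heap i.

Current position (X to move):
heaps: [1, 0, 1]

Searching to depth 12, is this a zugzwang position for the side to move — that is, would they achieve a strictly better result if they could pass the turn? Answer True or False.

zugzwang((1,0,1), X) = True

[(1,0,1)] X move#1: h0:-1:-1/(0,0,1)*, h2:-1:-1/(1,0,0)
[(0,0,1)] O move#2: h2:-1:+1/(0,0,0)*
[(0,0,0)] end (terminal -1, X#3); searched (1,0,1) to 12
suppose X passes — search the same position with O to move:
pass> [(1,0,1)] O move#1: h0:-1:-1/(0,0,1)*, h2:-1:-1/(1,0,0)
pass> [(0,0,1)] X move#2: h2:-1:+1/(0,0,0)*
pass> [(0,0,0)] end (terminal -1, O#3); searched (1,0,1) to 12
for X: play -1, pass +1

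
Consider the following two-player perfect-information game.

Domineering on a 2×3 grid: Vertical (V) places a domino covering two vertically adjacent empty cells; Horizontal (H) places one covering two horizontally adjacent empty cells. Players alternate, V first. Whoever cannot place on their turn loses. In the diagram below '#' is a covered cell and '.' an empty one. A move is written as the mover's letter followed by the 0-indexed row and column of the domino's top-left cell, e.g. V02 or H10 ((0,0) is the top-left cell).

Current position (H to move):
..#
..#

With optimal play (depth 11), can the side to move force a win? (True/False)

ply 1, H at ..#/..# | H00=+1→###/..#*; H10=+1→..#/###
ply 2: ###/..# is terminal -1 (V); from ..#/..# depth 11

H winning at [..#/..#]: True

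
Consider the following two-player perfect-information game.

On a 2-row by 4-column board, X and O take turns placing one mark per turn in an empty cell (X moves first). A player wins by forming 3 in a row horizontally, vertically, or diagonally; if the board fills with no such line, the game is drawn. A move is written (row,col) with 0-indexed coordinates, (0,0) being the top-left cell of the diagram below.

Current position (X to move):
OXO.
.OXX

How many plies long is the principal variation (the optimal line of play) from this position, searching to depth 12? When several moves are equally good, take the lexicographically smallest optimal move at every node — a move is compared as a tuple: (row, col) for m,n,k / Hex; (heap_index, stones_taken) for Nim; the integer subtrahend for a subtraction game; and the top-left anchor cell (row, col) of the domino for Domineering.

ply 1, X at OXO./.OXX | (0,3)=+0→OXOX/.OXX*; (1,0)=+0→OXO./XOXX
ply 2, O at OXOX/.OXX | (1,0)=+0→OXOX/OOXX*
ply 3: OXOX/OOXX is terminal +0 (X); from OXO./.OXX depth 12

PV length from [OXO./.OXX]: 2 plies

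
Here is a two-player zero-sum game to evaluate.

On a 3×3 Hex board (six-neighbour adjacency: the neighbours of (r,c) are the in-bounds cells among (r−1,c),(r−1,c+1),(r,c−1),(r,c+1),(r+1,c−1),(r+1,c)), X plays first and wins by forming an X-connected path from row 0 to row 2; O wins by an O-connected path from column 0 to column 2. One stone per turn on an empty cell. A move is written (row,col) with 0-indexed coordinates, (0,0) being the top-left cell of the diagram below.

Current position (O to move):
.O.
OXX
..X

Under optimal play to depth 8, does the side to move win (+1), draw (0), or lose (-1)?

[.O./OXX/..X] O move#1: (0,0):-1/OO./OXX/..X, (0,2):+1/.OO/OXX/..X*, (2,0):-1/.O./OXX/O.X, (2,1):-1/.O./OXX/.OX
[.OO/OXX/..X] end (terminal -1, X#2); searched .O./OXX/..X to 8

value(.O./OXX/..X, O) = +1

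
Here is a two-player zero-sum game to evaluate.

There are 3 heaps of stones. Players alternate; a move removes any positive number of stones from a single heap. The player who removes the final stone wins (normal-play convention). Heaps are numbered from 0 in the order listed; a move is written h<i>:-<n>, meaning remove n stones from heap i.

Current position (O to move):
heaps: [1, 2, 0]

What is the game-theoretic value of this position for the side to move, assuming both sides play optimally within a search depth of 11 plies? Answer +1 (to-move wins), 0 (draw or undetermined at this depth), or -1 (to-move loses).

value((1,2,0), O) = +1

ply 1, O at (1,2,0) | h0:-1=-1→(0,2,0); h1:-1=+1→(1,1,0)*; h1:-2=-1→(1,0,0)
ply 2, X at (1,1,0) | h0:-1=-1→(0,1,0)*; h1:-1=-1→(1,0,0)
ply 3, O at (0,1,0) | h1:-1=+1→(0,0,0)*
ply 4: (0,0,0) is terminal -1 (X); from (1,2,0) depth 11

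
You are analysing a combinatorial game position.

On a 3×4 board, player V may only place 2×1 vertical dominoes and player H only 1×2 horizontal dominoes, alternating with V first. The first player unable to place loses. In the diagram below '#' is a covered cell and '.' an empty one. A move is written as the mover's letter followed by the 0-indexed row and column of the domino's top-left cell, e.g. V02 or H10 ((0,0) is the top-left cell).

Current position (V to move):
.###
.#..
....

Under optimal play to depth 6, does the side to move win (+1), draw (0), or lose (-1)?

[.###/.#../....] V move#1: V00:-1/####/##../...., V10:-1/.###/##../#..., V12:+1/.###/.##./..#.*, V13:+1/.###/.#.#/...#
[.###/.##./..#.] H move#2: H20:-1/.###/.##./###.*
[.###/.##./###.] V move#3: V00:+1/####/###./###.*, V13:+1/.###/.###/####
[####/###./###.] end (terminal -1, H#4); searched .###/.#../.... to 6

value(.###/.#../...., V) = +1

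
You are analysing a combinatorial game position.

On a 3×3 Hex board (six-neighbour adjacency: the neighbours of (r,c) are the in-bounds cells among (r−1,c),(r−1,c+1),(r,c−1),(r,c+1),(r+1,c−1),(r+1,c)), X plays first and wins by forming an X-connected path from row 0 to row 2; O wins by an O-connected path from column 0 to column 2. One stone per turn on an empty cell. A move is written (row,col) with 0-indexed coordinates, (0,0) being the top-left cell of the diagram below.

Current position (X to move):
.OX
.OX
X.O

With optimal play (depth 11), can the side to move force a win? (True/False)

X winning at [.OX/.OX/X.O]: True

ply 1, X at .OX/.OX/X.O | (0,0)=+1→XOX/.OX/X.O*; (1,0)=+1→.OX/XOX/X.O; (2,1)=+1→.OX/.OX/XXO
ply 2, O at XOX/.OX/X.O | (1,0)=-1→XOX/OOX/X.O*; (2,1)=-1→XOX/.OX/XOO
ply 3, X at XOX/OOX/X.O | (2,1)=+1→XOX/OOX/XXO*
ply 4: XOX/OOX/XXO is terminal -1 (O); from .OX/.OX/X.O depth 11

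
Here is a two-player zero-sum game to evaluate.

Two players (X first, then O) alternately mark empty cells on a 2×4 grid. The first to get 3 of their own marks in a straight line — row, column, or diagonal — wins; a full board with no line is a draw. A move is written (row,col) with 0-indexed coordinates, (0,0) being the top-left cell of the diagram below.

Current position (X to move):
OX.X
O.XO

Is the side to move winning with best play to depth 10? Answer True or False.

p1 X@[OX.X/O.XO]: (0,2)[OXXX/O.XO]+1* (1,1)[OX.X/OXXO]+0
p2 O@[OXXX/O.XO] terminal -1; root [OX.X/O.XO] d10

X winning at [OX.X/O.XO]: True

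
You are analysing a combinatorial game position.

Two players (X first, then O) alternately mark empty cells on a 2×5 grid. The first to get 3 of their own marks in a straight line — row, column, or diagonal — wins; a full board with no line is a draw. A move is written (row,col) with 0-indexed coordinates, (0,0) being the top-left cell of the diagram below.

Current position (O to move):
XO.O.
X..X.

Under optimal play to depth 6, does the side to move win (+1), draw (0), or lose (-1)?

[XO.O./X..X.] O move#1: (0,2):+1/XOOO./X..X.*, (0,4):+0/XO.OO/X..X., (1,1):+0/XO.O./XO.X., (1,2):+0/XO.O./X.OX., (1,4):+0/XO.O./X..XO
[XOOO./X..X.] end (terminal -1, X#2); searched XO.O./X..X. to 6

value(XO.O./X..X., O) = +1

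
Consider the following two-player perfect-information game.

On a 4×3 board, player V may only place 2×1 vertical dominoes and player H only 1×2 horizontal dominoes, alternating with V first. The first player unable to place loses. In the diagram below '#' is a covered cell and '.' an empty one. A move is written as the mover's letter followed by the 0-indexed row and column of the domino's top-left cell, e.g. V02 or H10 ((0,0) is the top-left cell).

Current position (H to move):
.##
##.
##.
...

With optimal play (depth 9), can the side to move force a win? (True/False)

ply 1, H at .##/##./##./... | H30=-1→.##/##./##./##.*; H31=-1→.##/##./##./.##
ply 2, V at .##/##./##./##. | V12=+1→.##/###/###/##.*; V22=+1→.##/##./###/###
ply 3: .##/###/###/##. is terminal -1 (H); from .##/##./##./... depth 9

H winning at [.##/##./##./...]: False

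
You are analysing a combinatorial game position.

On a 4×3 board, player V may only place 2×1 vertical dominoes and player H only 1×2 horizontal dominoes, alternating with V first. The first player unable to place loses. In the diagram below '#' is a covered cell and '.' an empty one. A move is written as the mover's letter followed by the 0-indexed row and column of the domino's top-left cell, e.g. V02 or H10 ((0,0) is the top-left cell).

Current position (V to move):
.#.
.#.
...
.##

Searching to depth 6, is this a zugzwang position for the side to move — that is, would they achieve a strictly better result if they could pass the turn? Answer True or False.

[.#./.#./.../.##] V move#1: V00:+1/##./##./.../.##*, V02:+1/.##/.##/.../.##, V10:+1/.#./##./#../.##, V12:+1/.#./.##/..#/.##, V20:+1/.#./.#./#../###
[##./##./.../.##] H move#2: H20:-1/##./##./##./.##*, H21:-1/##./##./.##/.##
[##./##./##./.##] V move#3: V02:+1/###/###/##./.##*, V12:+1/##./###/###/.##
[###/###/##./.##] end (terminal -1, H#4); searched .#./.#./.../.## to 6
if V skipped the turn, H would face:
~ [.#./.#./.../.##] H move#1: H20:-1/.#./.#./##./.##*, H21:-1/.#./.#./.##/.##
~ [.#./.#./##./.##] V move#2: V00:+1/##./##./##./.##*, V02:+1/.##/.##/##./.##, V12:+1/.#./.##/###/.##
~ [##./##./##./.##] end (terminal -1, H#3); searched .#./.#./.../.## to 6
compare (V): move=+1 vs pass=+1

zugzwang(.#./.#./.../.##, V) = False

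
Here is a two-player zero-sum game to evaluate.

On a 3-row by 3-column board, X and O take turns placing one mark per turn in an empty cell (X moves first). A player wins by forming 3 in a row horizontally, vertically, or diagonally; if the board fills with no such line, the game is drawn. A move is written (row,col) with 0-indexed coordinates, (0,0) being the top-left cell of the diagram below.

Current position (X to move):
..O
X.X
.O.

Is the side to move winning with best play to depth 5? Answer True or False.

ply 1, X at ..O/X.X/.O. | (0,0)=+1→X.O/X.X/.O.*; (0,1)=+0→.XO/X.X/.O.; (1,1)=+1→..O/XXX/.O.; (2,0)=+1→..O/X.X/XO.; (2,2)=-1→..O/X.X/.OX
ply 2, O at X.O/X.X/.O. | (0,1)=-1→XOO/X.X/.O.*; (1,1)=-1→X.O/XOX/.O.; (2,0)=-1→X.O/X.X/OO.; (2,2)=-1→X.O/X.X/.OO
ply 3, X at XOO/X.X/.O. | (1,1)=+1→XOO/XXX/.O.*; (2,0)=+1→XOO/X.X/XO.; (2,2)=-1→XOO/X.X/.OX
ply 4: XOO/XXX/.O. is terminal -1 (O); from ..O/X.X/.O. depth 5

X winning at [..O/X.X/.O.]: True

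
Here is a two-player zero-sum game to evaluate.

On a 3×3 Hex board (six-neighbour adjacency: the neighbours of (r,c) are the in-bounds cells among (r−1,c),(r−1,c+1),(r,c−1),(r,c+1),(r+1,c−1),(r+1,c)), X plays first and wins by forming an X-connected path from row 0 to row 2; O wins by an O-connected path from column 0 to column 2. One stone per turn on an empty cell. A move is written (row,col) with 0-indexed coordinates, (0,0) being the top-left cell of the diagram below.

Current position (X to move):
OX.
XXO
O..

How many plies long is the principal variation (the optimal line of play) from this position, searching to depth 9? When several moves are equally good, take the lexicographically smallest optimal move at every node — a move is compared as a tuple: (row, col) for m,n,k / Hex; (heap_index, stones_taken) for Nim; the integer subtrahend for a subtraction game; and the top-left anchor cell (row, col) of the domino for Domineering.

p1 X@[OX./XXO/O..]: (0,2)[OXX/XXO/O..]-1 (2,1)[OX./XXO/OX.]+1* (2,2)[OX./XXO/O.X]-1
p2 O@[OX./XXO/OX.] terminal -1; root [OX./XXO/O..] d9

PV length from [OX./XXO/O..]: 1 ply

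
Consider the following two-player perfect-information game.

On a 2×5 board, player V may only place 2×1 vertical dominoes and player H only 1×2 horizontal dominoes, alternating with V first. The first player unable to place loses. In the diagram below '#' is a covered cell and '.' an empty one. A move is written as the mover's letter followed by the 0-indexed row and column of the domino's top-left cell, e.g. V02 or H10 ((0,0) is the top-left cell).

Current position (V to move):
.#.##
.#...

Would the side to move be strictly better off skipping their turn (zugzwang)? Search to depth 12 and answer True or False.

[.#.##/.#...] V move#1: V00:-1/##.##/##..., V02:+1/.####/.##..*
[.####/.##..] H move#2: H13:-1/.####/.####*
[.####/.####] V move#3: V00:+1/#####/#####*
[#####/#####] end (terminal -1, H#4); searched .#.##/.#... to 12
suppose V passes — search the same position with H to move:
pass> [.#.##/.#...] H move#1: H12:-1/.#.##/.###.*, H13:-1/.#.##/.#.##
pass> [.#.##/.###.] V move#2: V00:+1/##.##/####.*
pass> [##.##/####.] end (terminal -1, H#3); searched .#.##/.#... to 12
for V: play +1, pass +1

zugzwang(.#.##/.#..., V) = False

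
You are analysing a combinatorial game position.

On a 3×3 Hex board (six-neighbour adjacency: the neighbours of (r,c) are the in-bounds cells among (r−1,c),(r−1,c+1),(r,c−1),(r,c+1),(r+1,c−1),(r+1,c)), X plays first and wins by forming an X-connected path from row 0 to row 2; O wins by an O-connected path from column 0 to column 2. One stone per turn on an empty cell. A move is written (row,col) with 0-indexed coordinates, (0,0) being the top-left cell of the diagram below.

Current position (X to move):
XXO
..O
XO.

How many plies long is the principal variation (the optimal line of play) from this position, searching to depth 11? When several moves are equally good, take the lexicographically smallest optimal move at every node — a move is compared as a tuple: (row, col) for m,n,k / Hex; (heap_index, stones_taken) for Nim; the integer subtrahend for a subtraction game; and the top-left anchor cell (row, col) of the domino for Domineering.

PV length from [XXO/..O/XO.]: 1 ply

ply 1, X at XXO/..O/XO. | (1,0)=+1→XXO/X.O/XO.*; (1,1)=+1→XXO/.XO/XO.; (2,2)=+1→XXO/..O/XOX
ply 2: XXO/X.O/XO. is terminal -1 (O); from XXO/..O/XO. depth 11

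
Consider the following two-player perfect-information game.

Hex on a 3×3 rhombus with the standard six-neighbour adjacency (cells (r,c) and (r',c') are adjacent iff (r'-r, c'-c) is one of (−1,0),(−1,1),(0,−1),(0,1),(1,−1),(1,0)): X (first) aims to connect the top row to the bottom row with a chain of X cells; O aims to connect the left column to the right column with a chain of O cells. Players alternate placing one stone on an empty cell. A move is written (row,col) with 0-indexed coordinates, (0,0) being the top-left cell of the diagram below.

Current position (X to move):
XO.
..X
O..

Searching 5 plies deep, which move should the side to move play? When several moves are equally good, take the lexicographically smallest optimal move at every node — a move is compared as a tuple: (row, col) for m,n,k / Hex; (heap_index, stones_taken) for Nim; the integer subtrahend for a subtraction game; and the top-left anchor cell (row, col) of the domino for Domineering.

X's best at [XO./..X/O..]: (0,2)

ply 1, X at XO./..X/O.. | (0,2)=+1→XOX/..X/O..*; (1,0)=+1→XO./X.X/O..; (1,1)=+1→XO./.XX/O..; (2,1)=-1→XO./..X/OX.; (2,2)=-1→XO./..X/O.X
ply 2, O at XOX/..X/O.. | (1,0)=-1→XOX/O.X/O..*; (1,1)=-1→XOX/.OX/O..; (2,1)=-1→XOX/..X/OO.; (2,2)=-1→XOX/..X/O.O
ply 3, X at XOX/O.X/O.. | (1,1)=+1→XOX/OXX/O..*; (2,1)=+1→XOX/O.X/OX.; (2,2)=+1→XOX/O.X/O.X
ply 4, O at XOX/OXX/O.. | (2,1)=-1→XOX/OXX/OO.*; (2,2)=-1→XOX/OXX/O.O
ply 5, X at XOX/OXX/OO. | (2,2)=+1→XOX/OXX/OOX*
ply 6: XOX/OXX/OOX is terminal -1 (O); from XO./..X/O.. depth 5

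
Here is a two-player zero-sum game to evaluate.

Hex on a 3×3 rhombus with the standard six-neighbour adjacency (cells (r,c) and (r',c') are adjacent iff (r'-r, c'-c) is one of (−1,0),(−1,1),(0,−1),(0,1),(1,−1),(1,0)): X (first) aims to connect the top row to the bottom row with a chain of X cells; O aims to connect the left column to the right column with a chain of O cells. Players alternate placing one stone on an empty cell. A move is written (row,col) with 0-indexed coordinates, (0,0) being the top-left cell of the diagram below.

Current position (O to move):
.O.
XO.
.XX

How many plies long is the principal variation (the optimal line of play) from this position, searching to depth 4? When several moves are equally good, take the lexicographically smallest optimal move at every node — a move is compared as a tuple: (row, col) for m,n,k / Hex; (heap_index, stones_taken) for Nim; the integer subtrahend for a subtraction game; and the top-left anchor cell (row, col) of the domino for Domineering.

PV length from [.O./XO./.XX]: 3 plies

ply 1, O at .O./XO./.XX | (0,0)=+1→OO./XO./.XX*; (0,2)=+1→.OO/XO./.XX; (1,2)=+1→.O./XOO/.XX; (2,0)=+1→.O./XO./OXX
ply 2, X at OO./XO./.XX | (0,2)=-1→OOX/XO./.XX*; (1,2)=-1→OO./XOX/.XX; (2,0)=-1→OO./XO./XXX
ply 3, O at OOX/XO./.XX | (1,2)=+1→OOX/XOO/.XX*; (2,0)=-1→OOX/XO./OXX
ply 4: OOX/XOO/.XX is terminal -1 (X); from .O./XO./.XX depth 4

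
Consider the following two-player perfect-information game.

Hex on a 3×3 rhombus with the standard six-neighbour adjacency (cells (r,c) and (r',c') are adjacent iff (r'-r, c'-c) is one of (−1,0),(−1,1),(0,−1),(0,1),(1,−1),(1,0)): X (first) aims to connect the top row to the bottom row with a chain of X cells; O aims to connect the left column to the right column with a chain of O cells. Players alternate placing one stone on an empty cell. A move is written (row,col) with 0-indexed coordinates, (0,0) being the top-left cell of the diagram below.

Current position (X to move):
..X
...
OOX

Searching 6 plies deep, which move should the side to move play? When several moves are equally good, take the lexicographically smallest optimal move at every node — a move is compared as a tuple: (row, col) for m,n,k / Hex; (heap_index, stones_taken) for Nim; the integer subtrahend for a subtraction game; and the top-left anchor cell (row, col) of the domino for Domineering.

X's best at [..X/.../OOX]: (1,2)

[..X/.../OOX] X move#1: (0,0):-1/X.X/.../OOX, (0,1):-1/.XX/.../OOX, (1,0):-1/..X/X../OOX, (1,1):-1/..X/.X./OOX, (1,2):+1/..X/..X/OOX*
[..X/..X/OOX] end (terminal -1, O#2); searched ..X/.../OOX to 6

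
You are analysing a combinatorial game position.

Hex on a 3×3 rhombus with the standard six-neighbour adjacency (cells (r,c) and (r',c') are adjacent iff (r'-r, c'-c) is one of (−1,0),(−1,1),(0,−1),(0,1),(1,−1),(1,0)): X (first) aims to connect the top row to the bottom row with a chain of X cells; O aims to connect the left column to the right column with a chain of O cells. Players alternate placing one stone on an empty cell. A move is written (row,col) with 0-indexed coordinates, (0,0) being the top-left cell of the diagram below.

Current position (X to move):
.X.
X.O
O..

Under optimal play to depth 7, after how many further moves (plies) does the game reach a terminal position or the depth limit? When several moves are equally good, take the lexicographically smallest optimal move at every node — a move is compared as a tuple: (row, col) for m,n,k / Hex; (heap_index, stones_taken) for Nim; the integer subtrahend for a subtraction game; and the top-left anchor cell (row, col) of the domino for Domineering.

PV length from [.X./X.O/O..]: 4 plies

p1 X@[.X./X.O/O..]: (0,0)[XX./X.O/O..]-1* (0,2)[.XX/X.O/O..]-1 (1,1)[.X./XXO/O..]-1 (2,1)[.X./X.O/OX.]-1 (2,2)[.X./X.O/O.X]-1
p2 O@[XX./X.O/O..]: (0,2)[XXO/X.O/O..]+1* (1,1)[XX./XOO/O..]+1 (2,1)[XX./X.O/OO.]+1 (2,2)[XX./X.O/O.O]+1
p3 X@[XXO/X.O/O..]: (1,1)[XXO/XXO/O..]-1* (2,1)[XXO/X.O/OX.]-1 (2,2)[XXO/X.O/O.X]-1
p4 O@[XXO/XXO/O..]: (2,1)[XXO/XXO/OO.]+1* (2,2)[XXO/XXO/O.O]-1
p5 X@[XXO/XXO/OO.] terminal -1; root [.X./X.O/O..] d7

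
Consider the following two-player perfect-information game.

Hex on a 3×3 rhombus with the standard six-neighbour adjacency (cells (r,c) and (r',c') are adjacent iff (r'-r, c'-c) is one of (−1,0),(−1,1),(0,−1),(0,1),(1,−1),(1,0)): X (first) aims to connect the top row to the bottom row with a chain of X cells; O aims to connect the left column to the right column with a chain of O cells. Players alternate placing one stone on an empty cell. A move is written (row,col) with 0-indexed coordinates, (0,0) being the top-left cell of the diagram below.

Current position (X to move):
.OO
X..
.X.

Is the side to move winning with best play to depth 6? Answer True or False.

X winning at [.OO/X../.X.]: True

ply 1, X at .OO/X../.X. | (0,0)=+1→XOO/X../.X.*; (1,1)=-1→.OO/XX./.X.; (1,2)=-1→.OO/X.X/.X.; (2,0)=-1→.OO/X../XX.; (2,2)=-1→.OO/X../.XX
ply 2, O at XOO/X../.X. | (1,1)=-1→XOO/XO./.X.*; (1,2)=-1→XOO/X.O/.X.; (2,0)=-1→XOO/X../OX.; (2,2)=-1→XOO/X../.XO
ply 3, X at XOO/XO./.X. | (1,2)=-1→XOO/XOX/.X.; (2,0)=+1→XOO/XO./XX.*; (2,2)=-1→XOO/XO./.XX
ply 4: XOO/XO./XX. is terminal -1 (O); from .OO/X../.X. depth 6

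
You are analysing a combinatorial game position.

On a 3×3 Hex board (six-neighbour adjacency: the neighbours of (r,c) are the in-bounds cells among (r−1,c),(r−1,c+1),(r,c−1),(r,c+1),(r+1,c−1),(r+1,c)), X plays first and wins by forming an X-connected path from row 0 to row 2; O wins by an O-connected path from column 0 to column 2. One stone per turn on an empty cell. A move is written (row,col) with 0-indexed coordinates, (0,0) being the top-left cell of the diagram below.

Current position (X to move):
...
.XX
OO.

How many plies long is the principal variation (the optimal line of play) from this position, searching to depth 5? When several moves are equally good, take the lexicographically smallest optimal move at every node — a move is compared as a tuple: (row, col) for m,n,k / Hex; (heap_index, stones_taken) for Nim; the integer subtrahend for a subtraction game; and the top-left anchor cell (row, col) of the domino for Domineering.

PV length from [.../.XX/OO.]: 3 plies

p1 X@[.../.XX/OO.]: (0,0)[X../.XX/OO.]-1 (0,1)[.X./.XX/OO.]-1 (0,2)[..X/.XX/OO.]-1 (1,0)[.../XXX/OO.]-1 (2,2)[.../.XX/OOX]+1*
p2 O@[.../.XX/OOX]: (0,0)[O../.XX/OOX]-1* (0,1)[.O./.XX/OOX]-1 (0,2)[..O/.XX/OOX]-1 (1,0)[.../OXX/OOX]-1
p3 X@[O../.XX/OOX]: (0,1)[OX./.XX/OOX]+1* (0,2)[O.X/.XX/OOX]+1 (1,0)[O../XXX/OOX]+1
p4 O@[OX./.XX/OOX] terminal -1; root [.../.XX/OO.] d5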